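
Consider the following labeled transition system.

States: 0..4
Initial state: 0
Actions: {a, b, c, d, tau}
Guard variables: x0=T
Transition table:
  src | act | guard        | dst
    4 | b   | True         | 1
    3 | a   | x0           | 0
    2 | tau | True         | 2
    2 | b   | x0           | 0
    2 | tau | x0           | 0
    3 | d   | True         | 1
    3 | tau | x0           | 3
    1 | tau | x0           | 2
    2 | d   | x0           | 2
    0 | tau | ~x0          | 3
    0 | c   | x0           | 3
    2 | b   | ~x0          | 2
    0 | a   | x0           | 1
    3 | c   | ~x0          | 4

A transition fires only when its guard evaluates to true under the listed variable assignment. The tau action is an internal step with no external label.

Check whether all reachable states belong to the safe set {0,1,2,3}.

Inv-set: {0,1,2,3}
R = {0,1,2,3}
  0: safe
  1: safe
  2: safe
  3: safe

Answer: INVARIANT HOLDS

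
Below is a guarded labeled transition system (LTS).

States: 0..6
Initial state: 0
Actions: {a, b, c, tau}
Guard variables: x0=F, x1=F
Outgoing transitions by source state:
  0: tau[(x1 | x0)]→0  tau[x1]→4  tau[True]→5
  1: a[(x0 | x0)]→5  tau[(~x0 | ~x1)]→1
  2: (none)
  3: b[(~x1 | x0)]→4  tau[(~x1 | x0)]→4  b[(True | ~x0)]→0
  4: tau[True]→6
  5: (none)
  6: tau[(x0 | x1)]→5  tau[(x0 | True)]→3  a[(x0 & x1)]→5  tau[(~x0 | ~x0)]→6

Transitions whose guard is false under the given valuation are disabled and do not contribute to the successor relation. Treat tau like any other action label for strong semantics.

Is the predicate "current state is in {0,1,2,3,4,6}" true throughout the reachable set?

Allowed set {0,1,2,3,4,6}
R = {0,5}
  0: safe
  5: VIOLATES
witness against invariant: tau → 5

Answer: INVARIANT VIOLATED at state 5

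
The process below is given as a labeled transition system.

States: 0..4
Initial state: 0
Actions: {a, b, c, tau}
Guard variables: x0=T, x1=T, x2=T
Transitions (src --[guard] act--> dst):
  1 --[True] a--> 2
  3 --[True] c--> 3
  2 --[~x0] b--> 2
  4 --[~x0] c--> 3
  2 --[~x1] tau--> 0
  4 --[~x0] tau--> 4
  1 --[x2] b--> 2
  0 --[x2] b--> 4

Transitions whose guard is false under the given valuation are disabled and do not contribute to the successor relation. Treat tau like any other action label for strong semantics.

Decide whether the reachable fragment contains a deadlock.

Answer: DEADLOCK at state 4

Analysis:
R = {0,4}
  0: b→4  [1 exit(s)]
  4: ∅  [no exit]
witness 4: b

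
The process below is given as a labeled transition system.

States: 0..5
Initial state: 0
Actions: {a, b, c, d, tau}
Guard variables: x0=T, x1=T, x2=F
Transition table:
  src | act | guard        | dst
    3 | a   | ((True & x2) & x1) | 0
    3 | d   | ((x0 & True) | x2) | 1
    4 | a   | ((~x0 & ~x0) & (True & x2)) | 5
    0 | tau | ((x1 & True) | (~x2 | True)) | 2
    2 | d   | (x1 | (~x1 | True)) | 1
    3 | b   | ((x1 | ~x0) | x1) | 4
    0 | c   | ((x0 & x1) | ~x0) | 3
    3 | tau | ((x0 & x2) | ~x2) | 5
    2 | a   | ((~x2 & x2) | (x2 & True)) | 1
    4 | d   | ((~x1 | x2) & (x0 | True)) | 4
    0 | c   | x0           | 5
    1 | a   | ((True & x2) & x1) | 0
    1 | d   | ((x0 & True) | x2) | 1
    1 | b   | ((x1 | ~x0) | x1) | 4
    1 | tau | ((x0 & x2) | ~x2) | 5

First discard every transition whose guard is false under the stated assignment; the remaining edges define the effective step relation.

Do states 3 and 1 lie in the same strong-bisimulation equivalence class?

Refine partition for ~:
  round 0: {{0,1,2,3,4,5}}
  round 1: {{0},{1,3},{2},{4,5}}
Fixed point at round 2; 4 class(es).
3∈{1,3}, 1∈{1,3}

Answer: BISIMILAR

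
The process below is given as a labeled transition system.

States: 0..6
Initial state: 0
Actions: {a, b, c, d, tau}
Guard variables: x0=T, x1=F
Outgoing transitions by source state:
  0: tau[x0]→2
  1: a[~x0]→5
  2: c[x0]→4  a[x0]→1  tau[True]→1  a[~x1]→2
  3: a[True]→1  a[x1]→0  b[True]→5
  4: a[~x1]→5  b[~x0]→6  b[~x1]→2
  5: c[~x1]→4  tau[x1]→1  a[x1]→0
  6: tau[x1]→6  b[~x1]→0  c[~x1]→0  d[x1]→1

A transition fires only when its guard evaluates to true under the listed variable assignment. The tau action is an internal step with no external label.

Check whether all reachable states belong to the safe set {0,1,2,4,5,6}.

Inv-set: {0,1,2,4,5,6}
Reachable = {0,1,2,4,5}
  0: ✓
  1: ✓
  2: ✓
  4: ✓
  5: ✓

Answer: INVARIANT HOLDS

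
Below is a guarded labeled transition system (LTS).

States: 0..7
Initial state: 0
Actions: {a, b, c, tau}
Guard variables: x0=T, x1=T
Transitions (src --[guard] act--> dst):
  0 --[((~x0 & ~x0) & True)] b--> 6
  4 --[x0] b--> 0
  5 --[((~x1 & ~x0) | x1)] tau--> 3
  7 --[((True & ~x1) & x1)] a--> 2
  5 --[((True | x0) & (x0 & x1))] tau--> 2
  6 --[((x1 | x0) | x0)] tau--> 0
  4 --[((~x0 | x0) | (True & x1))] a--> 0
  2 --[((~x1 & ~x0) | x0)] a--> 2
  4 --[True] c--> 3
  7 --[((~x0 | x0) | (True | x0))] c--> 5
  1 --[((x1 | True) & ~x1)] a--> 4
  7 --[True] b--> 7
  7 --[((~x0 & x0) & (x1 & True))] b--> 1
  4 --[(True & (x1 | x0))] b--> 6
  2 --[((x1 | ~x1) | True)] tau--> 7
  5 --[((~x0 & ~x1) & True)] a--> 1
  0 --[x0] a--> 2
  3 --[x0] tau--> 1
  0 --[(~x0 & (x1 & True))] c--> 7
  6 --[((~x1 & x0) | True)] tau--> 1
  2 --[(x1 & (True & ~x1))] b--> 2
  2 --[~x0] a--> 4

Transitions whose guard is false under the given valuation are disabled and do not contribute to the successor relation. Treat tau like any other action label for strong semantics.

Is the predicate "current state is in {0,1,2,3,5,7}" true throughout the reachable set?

Allowed set {0,1,2,3,5,7}
R = {0,1,2,3,5,7}
  0: safe
  1: safe
  2: safe
  3: safe
  5: safe
  7: safe

Answer: INVARIANT HOLDS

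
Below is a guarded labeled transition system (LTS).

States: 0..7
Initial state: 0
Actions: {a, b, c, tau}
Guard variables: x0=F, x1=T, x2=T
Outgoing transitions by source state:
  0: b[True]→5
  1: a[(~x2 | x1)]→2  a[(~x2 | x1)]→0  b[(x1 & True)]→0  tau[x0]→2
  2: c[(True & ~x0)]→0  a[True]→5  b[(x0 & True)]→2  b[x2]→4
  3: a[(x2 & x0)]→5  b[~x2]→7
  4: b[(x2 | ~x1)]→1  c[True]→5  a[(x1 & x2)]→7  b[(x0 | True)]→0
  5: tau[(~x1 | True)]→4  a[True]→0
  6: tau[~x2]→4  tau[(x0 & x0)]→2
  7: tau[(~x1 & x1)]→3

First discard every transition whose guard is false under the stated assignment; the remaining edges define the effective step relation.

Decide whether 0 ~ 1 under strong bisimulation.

Bisimulation quotient by refinement:
  round 0: {{0,1,2,3,4,5,6,7}}
  round 1: {{0},{1},{2,4},{3,6,7},{5}}
  round 2: {{0},{1},{2},{3,6,7},{4},{5}}
6 equivalence class(es) (converged in 3)
class of 0: {0}; class of 1: {1}

Answer: NOT BISIMILAR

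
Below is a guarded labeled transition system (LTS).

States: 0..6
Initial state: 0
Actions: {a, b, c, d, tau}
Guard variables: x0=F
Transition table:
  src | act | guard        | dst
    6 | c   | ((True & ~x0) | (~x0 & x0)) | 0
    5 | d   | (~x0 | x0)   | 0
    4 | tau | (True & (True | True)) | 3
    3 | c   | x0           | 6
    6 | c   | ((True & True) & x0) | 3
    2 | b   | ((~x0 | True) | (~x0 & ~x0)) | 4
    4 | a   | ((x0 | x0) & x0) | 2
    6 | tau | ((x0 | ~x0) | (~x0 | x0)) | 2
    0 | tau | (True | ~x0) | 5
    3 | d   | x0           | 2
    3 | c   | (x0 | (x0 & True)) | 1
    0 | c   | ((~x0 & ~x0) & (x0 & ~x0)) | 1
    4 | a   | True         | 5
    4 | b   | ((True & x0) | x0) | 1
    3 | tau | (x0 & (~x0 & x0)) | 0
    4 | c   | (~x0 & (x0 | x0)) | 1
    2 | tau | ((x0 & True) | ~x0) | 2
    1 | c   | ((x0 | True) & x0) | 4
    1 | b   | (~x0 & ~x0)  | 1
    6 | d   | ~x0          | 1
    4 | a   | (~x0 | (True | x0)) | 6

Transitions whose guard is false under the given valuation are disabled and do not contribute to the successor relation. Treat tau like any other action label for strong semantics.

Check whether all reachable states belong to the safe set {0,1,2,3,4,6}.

Allowed set {0,1,2,3,4,6}
Reachable = {0,5}
  0: ok
  5: ✗ unsafe
witness against invariant: tau → 5

Answer: INVARIANT VIOLATED at state 5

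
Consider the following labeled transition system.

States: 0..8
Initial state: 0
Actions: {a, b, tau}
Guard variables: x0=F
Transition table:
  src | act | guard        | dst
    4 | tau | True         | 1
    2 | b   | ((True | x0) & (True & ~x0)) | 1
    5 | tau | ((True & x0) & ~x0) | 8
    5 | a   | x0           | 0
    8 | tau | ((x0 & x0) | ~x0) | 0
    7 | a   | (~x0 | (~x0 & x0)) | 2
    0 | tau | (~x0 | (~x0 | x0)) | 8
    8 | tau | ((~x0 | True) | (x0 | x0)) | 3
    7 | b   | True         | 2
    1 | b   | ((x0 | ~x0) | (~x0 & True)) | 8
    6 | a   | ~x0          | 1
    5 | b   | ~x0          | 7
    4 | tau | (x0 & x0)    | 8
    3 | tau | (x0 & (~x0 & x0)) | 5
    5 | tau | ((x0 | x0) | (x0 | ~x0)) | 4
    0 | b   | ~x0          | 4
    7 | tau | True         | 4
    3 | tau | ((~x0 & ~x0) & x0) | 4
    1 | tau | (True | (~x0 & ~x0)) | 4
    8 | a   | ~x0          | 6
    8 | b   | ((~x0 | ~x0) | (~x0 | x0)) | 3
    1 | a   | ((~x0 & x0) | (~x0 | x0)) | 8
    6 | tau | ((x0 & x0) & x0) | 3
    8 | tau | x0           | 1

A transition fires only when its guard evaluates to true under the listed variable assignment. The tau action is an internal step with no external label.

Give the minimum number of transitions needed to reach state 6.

Breadth-first toward 6:
  Layer 0: {0}
  Layer 1: {4,8}
  Layer 2: {1,3,6}
6 enters at depth 2; path tau·a

Answer: 2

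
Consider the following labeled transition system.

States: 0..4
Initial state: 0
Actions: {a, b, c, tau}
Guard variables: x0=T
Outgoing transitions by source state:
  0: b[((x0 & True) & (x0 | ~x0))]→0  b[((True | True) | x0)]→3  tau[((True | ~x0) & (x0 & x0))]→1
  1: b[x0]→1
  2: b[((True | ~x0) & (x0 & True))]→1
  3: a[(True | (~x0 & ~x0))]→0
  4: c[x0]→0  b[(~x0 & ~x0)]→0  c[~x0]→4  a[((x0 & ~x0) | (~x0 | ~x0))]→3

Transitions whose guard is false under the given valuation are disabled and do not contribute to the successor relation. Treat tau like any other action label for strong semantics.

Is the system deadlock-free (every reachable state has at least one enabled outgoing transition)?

Answer: DEADLOCK-FREE

Trace:
Reachable = {0,1,3}
  0: b→0  b→3  tau→1  [deg 3]
  1: b→1  [deg 1]
  3: a→0  [deg 1]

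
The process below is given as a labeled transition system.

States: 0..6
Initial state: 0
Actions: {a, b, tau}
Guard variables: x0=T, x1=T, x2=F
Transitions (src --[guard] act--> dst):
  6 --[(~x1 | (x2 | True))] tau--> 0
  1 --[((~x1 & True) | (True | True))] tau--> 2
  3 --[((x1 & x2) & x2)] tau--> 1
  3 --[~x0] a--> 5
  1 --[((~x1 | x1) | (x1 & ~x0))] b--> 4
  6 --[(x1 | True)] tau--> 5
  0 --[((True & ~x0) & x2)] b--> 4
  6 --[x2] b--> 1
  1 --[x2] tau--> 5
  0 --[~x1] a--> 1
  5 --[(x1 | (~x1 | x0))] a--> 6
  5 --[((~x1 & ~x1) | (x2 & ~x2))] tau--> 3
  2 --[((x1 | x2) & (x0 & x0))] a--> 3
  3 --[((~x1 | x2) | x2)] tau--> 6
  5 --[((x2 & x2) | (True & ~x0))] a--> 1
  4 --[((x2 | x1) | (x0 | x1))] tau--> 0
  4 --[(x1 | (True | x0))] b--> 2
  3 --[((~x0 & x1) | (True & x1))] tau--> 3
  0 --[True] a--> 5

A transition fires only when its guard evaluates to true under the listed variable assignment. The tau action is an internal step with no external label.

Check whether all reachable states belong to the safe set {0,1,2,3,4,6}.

Safe = {0,1,2,3,4,6}
R = {0,5,6}
  0: ✓
  5: VIOLATES
  6: ✓
reach 5 via a — violates

Answer: INVARIANT VIOLATED at state 5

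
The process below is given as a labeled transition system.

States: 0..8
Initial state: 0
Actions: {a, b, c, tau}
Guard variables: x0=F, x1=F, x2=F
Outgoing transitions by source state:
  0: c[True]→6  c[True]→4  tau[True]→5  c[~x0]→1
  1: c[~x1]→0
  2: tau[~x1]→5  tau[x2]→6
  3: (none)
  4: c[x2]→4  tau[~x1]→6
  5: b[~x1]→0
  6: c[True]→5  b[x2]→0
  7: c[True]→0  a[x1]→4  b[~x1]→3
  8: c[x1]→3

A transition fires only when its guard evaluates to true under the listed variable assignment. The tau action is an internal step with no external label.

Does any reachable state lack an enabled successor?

Answer: DEADLOCK-FREE

Working:
Reach set: {0,1,4,5,6}
  0: c→1  c→4  c→6  tau→5  [deg 4]
  1: c→0  [deg 1]
  4: tau→6  [deg 1]
  5: b→0  [deg 1]
  6: c→5  [deg 1]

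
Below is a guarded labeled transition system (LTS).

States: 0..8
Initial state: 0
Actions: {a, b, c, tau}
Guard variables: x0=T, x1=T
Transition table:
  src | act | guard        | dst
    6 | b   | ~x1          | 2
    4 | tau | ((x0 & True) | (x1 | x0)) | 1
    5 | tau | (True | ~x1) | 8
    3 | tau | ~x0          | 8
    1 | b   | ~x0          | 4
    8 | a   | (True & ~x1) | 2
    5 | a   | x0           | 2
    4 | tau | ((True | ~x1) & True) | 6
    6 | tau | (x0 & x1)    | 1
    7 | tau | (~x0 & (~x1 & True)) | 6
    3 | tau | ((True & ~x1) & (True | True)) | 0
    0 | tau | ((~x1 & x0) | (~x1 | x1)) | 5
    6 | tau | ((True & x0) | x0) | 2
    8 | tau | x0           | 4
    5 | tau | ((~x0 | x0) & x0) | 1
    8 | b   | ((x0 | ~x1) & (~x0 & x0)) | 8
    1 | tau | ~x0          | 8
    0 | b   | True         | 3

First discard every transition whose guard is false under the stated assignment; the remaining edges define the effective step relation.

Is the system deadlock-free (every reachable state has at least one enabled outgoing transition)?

Reach set: {0,1,2,3,4,5,6,8}
  0: b→3  tau→5  [deg 2]
  1: ∅  [deadlock]
  2: ∅  [deadlock]
  3: ∅  [deadlock]
  4: tau→1  tau→6  [deg 2]
  5: a→2  tau→1  tau→8  [deg 3]
  6: tau→1  tau→2  [deg 2]
  8: tau→4  [deg 1]
Path to 1: tau·tau

Answer: DEADLOCK at state 1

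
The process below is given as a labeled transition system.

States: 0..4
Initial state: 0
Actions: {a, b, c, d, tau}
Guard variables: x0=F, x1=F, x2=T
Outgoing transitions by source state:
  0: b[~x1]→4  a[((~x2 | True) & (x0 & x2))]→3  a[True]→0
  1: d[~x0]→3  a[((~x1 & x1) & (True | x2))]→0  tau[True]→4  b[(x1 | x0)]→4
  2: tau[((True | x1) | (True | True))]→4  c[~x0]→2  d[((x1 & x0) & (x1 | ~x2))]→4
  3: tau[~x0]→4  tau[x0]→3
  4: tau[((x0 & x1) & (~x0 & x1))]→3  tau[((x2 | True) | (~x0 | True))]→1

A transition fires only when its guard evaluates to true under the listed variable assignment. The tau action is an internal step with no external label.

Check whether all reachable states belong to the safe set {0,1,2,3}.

Answer: INVARIANT VIOLATED at state 4

Trace:
Safe = {0,1,2,3}
R = {0,1,3,4}
  0: safe
  1: safe
  3: safe
  4: VIOLATES
reach 4 via b — violates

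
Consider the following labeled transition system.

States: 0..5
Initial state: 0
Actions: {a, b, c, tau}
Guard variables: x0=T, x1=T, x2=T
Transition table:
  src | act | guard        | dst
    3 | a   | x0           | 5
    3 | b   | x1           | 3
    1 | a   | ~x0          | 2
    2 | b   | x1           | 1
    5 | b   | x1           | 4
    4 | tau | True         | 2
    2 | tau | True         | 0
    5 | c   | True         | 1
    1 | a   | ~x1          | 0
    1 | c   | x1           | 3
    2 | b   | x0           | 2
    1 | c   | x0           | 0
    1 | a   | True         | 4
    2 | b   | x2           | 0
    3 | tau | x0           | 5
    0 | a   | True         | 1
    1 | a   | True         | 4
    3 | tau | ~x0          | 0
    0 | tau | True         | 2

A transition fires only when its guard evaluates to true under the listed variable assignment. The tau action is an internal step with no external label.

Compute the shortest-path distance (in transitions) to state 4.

Layered search for 4:
  depth 0: {0}
  depth 1: {1,2}
  depth 2: {3,4}
4 enters at depth 2; path a·a

Answer: 2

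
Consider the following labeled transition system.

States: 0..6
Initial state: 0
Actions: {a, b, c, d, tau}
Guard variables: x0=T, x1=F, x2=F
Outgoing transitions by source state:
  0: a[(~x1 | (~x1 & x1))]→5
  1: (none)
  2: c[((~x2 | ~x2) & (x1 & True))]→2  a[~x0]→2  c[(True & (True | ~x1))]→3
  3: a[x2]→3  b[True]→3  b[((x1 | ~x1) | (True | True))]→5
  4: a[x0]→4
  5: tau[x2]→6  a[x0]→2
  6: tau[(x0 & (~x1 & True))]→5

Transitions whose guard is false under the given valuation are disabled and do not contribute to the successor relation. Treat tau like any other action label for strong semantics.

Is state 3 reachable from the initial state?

Answer: REACHABLE

Trace:
After dropping false guards: 7 live edges.
depth 0: {0}
depth 1: {5}  total {0,5}
depth 2: {2}  total {0,2,5}
depth 3: {3}  total {0,2,3,5}
R = {0,2,3,5}
witness 3: a·a·c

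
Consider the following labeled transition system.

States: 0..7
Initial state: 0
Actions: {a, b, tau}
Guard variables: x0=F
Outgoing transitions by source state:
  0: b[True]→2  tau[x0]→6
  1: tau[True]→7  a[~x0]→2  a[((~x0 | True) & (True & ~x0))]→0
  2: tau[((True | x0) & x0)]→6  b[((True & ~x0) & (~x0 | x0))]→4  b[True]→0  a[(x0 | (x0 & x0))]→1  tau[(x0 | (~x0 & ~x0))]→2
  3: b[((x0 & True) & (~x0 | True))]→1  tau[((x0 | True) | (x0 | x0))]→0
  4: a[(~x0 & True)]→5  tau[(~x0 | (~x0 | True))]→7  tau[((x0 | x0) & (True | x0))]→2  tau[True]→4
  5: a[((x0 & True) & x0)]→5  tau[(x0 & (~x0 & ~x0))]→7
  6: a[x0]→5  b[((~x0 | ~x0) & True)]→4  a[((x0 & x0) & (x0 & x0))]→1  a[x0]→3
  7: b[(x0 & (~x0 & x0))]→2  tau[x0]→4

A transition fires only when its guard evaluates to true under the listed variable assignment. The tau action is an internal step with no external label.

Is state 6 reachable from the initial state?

After dropping false guards: 12 live edges.
L0 = {0}
L1 = {2}  total {0,2}
L2 = {4}  total {0,2,4}
L3 = {5,7}  total {0,2,4,5,7}
R = {0,2,4,5,7}

Answer: UNREACHABLE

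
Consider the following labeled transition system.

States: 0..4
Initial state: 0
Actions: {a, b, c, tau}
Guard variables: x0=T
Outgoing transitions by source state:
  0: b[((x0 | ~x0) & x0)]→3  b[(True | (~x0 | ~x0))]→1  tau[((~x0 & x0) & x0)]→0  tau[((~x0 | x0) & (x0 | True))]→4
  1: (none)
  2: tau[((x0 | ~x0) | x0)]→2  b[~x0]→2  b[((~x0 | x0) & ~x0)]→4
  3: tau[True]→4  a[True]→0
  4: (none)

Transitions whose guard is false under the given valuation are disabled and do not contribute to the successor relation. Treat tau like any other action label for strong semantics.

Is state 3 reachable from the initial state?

After dropping false guards: 6 live edges.
depth 0: {0}
depth 1: {1,3,4}  cumulative {0,1,3,4}
R = {0,1,3,4}
witness 3: b

Answer: REACHABLE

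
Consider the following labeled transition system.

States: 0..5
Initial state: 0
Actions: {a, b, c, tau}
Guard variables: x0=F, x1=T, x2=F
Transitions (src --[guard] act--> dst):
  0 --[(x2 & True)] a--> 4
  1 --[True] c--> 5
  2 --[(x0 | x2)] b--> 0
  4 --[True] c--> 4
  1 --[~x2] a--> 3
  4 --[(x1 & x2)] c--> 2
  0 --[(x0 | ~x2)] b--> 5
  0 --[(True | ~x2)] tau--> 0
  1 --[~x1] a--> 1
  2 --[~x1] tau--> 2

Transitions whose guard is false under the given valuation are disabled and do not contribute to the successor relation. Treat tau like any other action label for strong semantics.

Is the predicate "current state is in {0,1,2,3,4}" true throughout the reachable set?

Answer: INVARIANT VIOLATED at state 5

Trace:
Safe = {0,1,2,3,4}
Reach set: {0,5}
  0: ok
  5: outside
reach 5 via b — violates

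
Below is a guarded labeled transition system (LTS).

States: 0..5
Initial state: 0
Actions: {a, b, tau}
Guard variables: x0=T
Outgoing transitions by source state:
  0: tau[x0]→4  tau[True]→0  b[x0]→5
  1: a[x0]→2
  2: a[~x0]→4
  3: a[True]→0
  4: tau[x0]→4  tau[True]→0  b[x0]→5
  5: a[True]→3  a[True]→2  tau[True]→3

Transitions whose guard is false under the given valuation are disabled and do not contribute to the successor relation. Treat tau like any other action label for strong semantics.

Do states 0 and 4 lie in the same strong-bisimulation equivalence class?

Compute ~ classes (split until stable):
  round 0: {{0,1,2,3,4,5}}
  round 1: {{0,4},{1,3},{2},{5}}
  round 2: {{0,4},{1},{2},{3},{5}}
stable after 3 split(s): 5 block(s)
0∈{0,4}, 4∈{0,4}

Answer: BISIMILAR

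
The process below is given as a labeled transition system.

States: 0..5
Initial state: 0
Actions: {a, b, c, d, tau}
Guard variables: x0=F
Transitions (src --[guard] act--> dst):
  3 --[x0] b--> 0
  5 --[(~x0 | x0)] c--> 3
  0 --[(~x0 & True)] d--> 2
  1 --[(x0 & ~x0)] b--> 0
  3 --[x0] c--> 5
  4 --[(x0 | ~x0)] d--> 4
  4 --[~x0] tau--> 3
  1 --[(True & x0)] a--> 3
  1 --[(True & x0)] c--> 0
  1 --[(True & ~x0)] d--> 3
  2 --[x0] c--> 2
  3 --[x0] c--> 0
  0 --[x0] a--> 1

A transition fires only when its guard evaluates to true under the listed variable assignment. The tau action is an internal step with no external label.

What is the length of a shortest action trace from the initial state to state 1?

BFS to 1:
  Layer 0: {0}
  Layer 1: {2}
1 never appears.

Answer: UNREACHABLE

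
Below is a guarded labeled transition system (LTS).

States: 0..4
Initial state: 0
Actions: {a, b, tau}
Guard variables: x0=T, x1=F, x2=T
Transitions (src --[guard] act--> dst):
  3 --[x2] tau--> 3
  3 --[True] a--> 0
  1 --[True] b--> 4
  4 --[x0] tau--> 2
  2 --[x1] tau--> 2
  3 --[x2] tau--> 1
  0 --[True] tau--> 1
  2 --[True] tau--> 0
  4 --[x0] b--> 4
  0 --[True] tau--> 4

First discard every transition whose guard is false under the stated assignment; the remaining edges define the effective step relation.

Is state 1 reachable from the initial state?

After dropping false guards: 9 live edges.
Layer 0: {0}
Layer 1: {1,4}  total {0,1,4}
Layer 2: {2}  total {0,1,2,4}
R = {0,1,2,4}
Path to 1: tau

Answer: REACHABLE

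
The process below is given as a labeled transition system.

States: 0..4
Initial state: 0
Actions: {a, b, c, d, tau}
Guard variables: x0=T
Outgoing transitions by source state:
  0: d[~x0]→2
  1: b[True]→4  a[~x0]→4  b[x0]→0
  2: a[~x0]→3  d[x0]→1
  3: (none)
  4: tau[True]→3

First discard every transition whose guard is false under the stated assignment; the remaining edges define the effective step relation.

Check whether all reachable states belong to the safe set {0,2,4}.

Allowed set {0,2,4}
Reachable = {0}
  0: ok

Answer: INVARIANT HOLDS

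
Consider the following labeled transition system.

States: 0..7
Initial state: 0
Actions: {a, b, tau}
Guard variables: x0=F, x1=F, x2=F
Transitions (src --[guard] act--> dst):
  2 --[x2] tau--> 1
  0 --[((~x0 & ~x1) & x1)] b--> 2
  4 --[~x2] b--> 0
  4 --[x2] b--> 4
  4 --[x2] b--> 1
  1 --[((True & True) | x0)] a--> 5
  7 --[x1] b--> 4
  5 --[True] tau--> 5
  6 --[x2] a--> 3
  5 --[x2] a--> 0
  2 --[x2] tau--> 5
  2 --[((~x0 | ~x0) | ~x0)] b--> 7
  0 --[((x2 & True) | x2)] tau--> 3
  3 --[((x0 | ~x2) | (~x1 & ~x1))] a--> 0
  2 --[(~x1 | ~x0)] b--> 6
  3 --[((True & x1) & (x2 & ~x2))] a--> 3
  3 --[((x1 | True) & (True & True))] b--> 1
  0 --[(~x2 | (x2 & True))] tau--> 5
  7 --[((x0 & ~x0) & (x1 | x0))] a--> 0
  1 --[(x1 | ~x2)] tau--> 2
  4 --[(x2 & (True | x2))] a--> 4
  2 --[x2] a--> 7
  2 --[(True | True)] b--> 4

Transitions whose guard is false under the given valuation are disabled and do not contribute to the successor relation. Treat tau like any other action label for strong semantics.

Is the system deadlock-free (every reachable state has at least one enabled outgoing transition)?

R = {0,5}
  0: tau→5  [deg 1]
  5: tau→5  [deg 1]

Answer: DEADLOCK-FREE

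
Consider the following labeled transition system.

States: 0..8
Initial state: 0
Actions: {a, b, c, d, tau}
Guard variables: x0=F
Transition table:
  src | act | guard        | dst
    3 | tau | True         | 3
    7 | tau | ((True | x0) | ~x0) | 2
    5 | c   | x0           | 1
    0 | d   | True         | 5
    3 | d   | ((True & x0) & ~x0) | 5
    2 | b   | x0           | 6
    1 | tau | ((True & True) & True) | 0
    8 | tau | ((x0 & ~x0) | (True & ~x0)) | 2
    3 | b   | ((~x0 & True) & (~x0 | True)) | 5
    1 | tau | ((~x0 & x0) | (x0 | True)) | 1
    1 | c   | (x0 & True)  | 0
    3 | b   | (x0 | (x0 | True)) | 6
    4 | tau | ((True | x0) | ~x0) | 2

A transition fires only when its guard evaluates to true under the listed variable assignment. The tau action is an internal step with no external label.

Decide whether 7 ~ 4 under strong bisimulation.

Compute ~ classes (split until stable):
  P[0] = {{0,1,2,3,4,5,6,7,8}}
  P[1] = {{0},{1,4,7,8},{2,5,6},{3}}
  P[2] = {{0},{1},{2,5,6},{3},{4,7,8}}
stable after 3 split(s): 5 block(s)
class of 7: {4,7,8}; class of 4: {4,7,8}

Answer: BISIMILAR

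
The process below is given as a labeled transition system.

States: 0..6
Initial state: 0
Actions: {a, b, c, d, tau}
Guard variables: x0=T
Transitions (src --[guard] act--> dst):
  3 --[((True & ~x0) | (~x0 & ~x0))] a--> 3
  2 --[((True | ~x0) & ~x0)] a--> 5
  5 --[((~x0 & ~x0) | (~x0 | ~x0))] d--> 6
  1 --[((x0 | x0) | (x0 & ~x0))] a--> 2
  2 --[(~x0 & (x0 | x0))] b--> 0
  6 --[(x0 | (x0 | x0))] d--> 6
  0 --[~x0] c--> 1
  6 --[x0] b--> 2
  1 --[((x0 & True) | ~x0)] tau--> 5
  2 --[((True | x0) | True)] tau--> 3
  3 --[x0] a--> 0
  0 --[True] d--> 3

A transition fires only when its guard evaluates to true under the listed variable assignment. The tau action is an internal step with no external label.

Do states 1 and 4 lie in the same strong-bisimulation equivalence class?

Refine partition for ~:
  round 0: {{0,1,2,3,4,5,6}}
  round 1: {{0},{1},{2},{3},{4,5},{6}}
Fixed point at round 2; 6 class(es).
class of 1: {1}; class of 4: {4,5}

Answer: NOT BISIMILAR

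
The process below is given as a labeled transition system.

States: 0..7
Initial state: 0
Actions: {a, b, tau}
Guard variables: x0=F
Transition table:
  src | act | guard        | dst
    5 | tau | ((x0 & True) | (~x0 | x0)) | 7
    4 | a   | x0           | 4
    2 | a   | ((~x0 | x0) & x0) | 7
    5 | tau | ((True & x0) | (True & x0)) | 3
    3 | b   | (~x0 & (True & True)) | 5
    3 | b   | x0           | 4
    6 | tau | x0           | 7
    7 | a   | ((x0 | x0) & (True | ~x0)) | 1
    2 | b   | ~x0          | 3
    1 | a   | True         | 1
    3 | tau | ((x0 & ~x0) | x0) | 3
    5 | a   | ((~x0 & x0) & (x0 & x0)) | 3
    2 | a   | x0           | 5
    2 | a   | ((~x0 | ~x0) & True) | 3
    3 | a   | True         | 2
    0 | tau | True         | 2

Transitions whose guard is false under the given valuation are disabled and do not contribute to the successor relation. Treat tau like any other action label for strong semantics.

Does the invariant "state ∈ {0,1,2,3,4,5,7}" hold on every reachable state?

Allowed set {0,1,2,3,4,5,7}
Reach set: {0,2,3,5,7}
  0: ok
  2: ok
  3: ok
  5: ok
  7: ok

Answer: INVARIANT HOLDS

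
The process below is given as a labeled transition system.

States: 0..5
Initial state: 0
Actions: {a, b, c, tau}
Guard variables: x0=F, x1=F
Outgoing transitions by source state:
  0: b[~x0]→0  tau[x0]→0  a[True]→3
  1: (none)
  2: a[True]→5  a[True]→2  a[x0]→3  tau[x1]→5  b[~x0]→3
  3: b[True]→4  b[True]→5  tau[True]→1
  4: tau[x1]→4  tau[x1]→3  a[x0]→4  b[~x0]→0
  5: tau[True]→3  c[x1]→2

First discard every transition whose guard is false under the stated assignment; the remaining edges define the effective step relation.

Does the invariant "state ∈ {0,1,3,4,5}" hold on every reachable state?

Answer: INVARIANT HOLDS

Trace:
Allowed set {0,1,3,4,5}
R = {0,1,3,4,5}
  0: ✓
  1: ✓
  3: ✓
  4: ✓
  5: ✓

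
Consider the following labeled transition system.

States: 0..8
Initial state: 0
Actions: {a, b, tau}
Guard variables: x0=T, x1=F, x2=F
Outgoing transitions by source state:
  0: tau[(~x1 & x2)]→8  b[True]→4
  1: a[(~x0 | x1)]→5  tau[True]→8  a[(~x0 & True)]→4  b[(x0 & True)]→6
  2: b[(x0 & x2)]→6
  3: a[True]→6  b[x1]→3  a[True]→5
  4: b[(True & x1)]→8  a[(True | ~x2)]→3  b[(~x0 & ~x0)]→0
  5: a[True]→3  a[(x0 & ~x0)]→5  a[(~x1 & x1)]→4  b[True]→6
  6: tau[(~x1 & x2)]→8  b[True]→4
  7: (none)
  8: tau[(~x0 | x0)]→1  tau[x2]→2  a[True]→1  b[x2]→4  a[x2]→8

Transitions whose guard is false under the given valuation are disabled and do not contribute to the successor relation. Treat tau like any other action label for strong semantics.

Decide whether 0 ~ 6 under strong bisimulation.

Answer: BISIMILAR

Analysis:
Bisimulation quotient by refinement:
  round 0: {{0,1,2,3,4,5,6,7,8}}
  round 1: {{0,6},{1},{2,7},{3,4},{5},{8}}
  round 2: {{0,6},{1},{2,7},{3},{4},{5},{8}}
Fixed point at round 3; 7 class(es).
0∈{0,6}, 6∈{0,6}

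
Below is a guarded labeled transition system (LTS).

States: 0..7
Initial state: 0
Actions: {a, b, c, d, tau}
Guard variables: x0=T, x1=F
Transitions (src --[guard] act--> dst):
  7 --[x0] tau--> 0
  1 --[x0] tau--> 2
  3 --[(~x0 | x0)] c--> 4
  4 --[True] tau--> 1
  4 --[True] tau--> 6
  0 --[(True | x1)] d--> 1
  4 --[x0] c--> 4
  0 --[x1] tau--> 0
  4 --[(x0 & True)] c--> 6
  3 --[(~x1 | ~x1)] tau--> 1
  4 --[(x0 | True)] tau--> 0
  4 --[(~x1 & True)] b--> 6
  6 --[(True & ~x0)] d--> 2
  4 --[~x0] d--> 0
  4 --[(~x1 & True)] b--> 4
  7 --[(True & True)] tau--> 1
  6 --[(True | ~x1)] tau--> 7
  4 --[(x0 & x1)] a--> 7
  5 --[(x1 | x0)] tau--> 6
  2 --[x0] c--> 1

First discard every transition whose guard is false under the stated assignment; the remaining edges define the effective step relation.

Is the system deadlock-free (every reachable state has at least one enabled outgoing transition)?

Answer: DEADLOCK-FREE

Trace:
Reachable = {0,1,2}
  0: d→1  [deg 1]
  1: tau→2  [deg 1]
  2: c→1  [deg 1]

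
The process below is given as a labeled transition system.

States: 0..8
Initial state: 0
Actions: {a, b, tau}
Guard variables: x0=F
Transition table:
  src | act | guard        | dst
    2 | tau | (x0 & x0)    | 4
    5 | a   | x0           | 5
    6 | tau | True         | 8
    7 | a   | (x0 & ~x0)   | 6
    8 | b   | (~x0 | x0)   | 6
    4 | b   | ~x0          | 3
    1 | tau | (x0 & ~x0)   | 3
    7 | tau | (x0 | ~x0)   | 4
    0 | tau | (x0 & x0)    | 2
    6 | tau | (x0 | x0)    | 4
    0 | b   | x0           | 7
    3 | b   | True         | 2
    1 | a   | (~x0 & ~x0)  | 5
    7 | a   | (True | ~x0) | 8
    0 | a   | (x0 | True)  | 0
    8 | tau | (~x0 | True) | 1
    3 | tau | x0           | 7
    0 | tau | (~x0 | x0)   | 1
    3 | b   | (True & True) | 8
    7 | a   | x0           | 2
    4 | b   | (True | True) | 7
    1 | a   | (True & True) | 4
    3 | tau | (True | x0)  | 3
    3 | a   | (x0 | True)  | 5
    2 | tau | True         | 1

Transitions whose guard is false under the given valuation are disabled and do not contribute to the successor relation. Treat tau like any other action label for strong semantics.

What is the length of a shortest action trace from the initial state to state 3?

Answer: 3

Trace:
Breadth-first toward 3:
  Layer 0: {0}
  Layer 1: {1}
  Layer 2: {4,5}
  Layer 3: {3,7}
3 enters at depth 3; path tau·a·b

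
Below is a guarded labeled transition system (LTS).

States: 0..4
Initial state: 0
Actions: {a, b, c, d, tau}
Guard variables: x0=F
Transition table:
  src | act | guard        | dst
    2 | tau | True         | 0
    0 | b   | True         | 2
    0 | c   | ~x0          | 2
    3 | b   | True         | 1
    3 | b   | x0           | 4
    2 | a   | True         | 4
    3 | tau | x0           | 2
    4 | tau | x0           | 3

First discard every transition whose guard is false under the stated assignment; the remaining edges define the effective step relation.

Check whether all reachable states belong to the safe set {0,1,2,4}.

Allowed set {0,1,2,4}
Reach set: {0,2,4}
  0: ✓
  2: ✓
  4: ✓

Answer: INVARIANT HOLDS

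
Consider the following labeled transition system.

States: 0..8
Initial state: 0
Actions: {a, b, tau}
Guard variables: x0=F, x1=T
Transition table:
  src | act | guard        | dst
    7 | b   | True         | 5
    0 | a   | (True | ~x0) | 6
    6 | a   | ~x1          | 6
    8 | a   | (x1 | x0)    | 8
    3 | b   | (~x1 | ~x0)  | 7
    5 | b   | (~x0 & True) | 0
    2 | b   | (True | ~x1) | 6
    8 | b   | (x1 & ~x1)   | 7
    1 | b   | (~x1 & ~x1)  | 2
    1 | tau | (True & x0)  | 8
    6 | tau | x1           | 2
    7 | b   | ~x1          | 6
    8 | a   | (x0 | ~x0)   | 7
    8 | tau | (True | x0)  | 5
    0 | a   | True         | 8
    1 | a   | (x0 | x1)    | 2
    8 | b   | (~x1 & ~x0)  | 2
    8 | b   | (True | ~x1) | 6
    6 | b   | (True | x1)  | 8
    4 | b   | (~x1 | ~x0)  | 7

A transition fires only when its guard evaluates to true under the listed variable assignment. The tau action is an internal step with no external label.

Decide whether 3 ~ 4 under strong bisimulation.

Refine partition for ~:
  P[0] = {{0,1,2,3,4,5,6,7,8}}
  P[1] = {{0,1},{2,3,4,5,7},{6},{8}}
  P[2] = {{0},{1},{2},{3,4,7},{5},{6},{8}}
  P[3] = {{0},{1},{2},{3,4},{5},{6},{7},{8}}
Fixed point at round 4; 8 class(es).
[3]={3,4}  [4]={3,4}

Answer: BISIMILAR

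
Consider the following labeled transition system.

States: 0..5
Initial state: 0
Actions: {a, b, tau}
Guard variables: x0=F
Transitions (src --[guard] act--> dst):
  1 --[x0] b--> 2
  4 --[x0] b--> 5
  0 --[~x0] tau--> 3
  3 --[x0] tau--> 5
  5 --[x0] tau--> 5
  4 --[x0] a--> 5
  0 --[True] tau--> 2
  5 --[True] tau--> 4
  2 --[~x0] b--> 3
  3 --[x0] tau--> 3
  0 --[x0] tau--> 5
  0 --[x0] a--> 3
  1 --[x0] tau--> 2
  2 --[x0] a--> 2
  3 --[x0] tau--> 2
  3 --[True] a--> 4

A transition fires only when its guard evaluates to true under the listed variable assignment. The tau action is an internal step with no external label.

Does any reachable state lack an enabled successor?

Answer: DEADLOCK at state 4

Working:
Reach set: {0,2,3,4}
  0: tau→2  tau→3  [deg 2]
  2: b→3  [deg 1]
  3: a→4  [deg 1]
  4: ∅  [no exit]
Path to 4: tau·a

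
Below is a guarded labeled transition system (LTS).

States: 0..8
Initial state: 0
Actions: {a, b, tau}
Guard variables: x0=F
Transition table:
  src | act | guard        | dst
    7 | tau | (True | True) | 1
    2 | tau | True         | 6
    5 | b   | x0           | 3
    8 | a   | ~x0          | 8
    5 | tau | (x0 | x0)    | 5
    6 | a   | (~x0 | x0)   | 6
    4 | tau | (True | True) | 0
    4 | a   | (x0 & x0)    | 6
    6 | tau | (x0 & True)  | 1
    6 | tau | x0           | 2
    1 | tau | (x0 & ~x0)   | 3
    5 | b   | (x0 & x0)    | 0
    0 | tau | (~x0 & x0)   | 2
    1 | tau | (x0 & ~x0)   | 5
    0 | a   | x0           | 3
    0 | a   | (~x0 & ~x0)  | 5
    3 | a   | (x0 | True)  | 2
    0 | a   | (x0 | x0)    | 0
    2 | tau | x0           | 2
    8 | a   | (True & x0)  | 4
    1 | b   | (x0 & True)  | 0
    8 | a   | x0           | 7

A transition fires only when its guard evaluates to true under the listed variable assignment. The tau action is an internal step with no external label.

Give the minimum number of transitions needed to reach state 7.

Answer: UNREACHABLE

Working:
Breadth-first toward 7:
  depth 0: {0}
  depth 1: {5}
7 never appears.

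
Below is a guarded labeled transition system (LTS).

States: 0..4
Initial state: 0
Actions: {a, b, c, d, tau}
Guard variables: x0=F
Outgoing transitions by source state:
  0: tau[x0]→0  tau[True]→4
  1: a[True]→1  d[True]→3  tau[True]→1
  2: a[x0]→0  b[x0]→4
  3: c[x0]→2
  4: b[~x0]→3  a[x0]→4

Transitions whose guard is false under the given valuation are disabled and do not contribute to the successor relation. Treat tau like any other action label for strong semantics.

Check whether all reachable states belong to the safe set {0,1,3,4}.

Safe = {0,1,3,4}
R = {0,3,4}
  0: ok
  3: ok
  4: ok

Answer: INVARIANT HOLDS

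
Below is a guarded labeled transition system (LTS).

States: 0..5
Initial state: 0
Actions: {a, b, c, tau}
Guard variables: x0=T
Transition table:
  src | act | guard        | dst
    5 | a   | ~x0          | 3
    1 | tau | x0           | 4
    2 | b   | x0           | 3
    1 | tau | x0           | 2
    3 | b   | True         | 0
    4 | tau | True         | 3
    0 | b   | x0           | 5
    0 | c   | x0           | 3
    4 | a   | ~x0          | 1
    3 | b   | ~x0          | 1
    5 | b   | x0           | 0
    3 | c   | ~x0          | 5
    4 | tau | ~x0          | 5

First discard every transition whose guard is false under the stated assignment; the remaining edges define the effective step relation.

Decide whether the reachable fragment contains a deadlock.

R = {0,3,5}
  0: b→5  c→3  [deg 2]
  3: b→0  [deg 1]
  5: b→0  [deg 1]

Answer: DEADLOCK-FREE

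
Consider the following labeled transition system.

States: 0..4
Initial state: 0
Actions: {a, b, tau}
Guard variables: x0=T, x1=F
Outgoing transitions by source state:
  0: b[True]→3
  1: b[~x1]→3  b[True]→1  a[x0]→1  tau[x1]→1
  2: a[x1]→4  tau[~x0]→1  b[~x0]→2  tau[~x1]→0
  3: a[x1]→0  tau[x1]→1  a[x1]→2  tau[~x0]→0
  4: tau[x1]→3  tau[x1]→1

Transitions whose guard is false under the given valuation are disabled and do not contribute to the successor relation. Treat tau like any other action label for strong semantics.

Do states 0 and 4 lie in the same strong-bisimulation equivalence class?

Refine partition for ~:
  P[0] = {{0,1,2,3,4}}
  P[1] = {{0},{1},{2},{3,4}}
stable after 2 split(s): 4 block(s)
class of 0: {0}; class of 4: {3,4}

Answer: NOT BISIMILAR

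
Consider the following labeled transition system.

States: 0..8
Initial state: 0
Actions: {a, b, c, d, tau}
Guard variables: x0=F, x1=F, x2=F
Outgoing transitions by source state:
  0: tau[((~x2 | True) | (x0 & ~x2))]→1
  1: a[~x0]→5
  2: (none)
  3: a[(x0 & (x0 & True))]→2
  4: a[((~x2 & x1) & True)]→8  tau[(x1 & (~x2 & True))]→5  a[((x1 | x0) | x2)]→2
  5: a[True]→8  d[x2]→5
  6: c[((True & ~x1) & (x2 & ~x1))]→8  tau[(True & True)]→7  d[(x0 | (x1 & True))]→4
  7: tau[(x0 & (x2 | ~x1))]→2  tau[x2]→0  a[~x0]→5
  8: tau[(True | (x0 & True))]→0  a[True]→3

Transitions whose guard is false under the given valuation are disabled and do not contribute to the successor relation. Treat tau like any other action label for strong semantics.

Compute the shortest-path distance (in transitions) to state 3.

Layered search for 3:
  Layer 0: {0}
  Layer 1: {1}
  Layer 2: {5}
  Layer 3: {8}
  Layer 4: {3}
depth(3)=4, e.g. tau·a·a·a

Answer: 4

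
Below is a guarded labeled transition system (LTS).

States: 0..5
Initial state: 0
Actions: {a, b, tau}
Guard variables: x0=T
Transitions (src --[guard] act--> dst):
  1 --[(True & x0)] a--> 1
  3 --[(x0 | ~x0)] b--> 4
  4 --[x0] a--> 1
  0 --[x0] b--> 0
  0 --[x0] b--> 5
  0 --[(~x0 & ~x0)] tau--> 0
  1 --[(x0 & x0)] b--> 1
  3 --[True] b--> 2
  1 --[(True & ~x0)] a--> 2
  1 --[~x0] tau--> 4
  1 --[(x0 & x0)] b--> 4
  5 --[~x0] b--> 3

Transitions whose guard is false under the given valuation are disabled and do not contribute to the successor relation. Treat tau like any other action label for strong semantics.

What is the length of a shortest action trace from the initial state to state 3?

Answer: UNREACHABLE

Analysis:
Layered search for 3:
  depth 0: {0}
  depth 1: {5}
3 never appears.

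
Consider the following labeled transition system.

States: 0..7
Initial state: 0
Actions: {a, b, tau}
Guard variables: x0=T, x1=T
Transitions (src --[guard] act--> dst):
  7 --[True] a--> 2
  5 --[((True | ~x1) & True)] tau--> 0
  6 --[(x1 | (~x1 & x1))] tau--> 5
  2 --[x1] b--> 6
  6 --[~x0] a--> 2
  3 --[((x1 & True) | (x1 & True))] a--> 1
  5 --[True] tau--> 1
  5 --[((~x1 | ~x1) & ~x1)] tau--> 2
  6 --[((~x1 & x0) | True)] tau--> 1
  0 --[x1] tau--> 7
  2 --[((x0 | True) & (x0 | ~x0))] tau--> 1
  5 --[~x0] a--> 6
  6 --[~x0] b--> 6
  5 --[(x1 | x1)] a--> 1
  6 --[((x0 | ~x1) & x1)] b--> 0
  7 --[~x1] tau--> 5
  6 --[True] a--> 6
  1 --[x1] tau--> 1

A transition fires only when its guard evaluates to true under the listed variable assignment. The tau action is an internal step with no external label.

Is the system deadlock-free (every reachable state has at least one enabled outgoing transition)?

Reach set: {0,1,2,5,6,7}
  0: tau→7  [1 exit(s)]
  1: tau→1  [1 exit(s)]
  2: b→6  tau→1  [2 exit(s)]
  5: a→1  tau→0  tau→1  [3 exit(s)]
  6: a→6  b→0  tau→1  tau→5  [4 exit(s)]
  7: a→2  [1 exit(s)]

Answer: DEADLOCK-FREE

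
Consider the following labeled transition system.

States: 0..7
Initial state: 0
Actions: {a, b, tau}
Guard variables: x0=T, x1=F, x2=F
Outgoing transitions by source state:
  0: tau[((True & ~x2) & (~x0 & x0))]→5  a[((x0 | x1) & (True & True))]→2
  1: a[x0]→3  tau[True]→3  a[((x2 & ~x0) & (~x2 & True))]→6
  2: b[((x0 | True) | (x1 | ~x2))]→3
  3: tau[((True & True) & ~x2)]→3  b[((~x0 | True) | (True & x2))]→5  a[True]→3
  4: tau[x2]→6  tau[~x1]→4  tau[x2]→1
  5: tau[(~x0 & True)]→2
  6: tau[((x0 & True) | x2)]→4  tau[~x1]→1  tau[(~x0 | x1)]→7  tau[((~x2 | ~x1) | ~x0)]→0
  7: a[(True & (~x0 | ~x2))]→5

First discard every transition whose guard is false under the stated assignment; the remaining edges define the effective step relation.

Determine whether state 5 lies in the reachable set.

12 transition(s) survive guard evaluation.
depth 0: {0}
depth 1: {2}  cumulative {0,2}
depth 2: {3}  cumulative {0,2,3}
depth 3: {5}  cumulative {0,2,3,5}
R = {0,2,3,5}
trace reaching 5: a·b·b

Answer: REACHABLE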